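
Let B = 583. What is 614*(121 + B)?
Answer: 432256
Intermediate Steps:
614*(121 + B) = 614*(121 + 583) = 614*704 = 432256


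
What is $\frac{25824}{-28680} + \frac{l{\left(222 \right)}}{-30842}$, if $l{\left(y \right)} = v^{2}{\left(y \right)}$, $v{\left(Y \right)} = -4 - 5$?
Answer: $- \frac{33282787}{36856190} \approx -0.90304$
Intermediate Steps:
$v{\left(Y \right)} = -9$
$l{\left(y \right)} = 81$ ($l{\left(y \right)} = \left(-9\right)^{2} = 81$)
$\frac{25824}{-28680} + \frac{l{\left(222 \right)}}{-30842} = \frac{25824}{-28680} + \frac{81}{-30842} = 25824 \left(- \frac{1}{28680}\right) + 81 \left(- \frac{1}{30842}\right) = - \frac{1076}{1195} - \frac{81}{30842} = - \frac{33282787}{36856190}$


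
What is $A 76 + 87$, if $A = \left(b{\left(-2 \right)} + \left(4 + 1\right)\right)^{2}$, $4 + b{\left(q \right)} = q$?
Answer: $163$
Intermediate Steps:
$b{\left(q \right)} = -4 + q$
$A = 1$ ($A = \left(\left(-4 - 2\right) + \left(4 + 1\right)\right)^{2} = \left(-6 + 5\right)^{2} = \left(-1\right)^{2} = 1$)
$A 76 + 87 = 1 \cdot 76 + 87 = 76 + 87 = 163$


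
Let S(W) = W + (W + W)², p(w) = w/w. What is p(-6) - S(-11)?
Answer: -472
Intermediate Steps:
p(w) = 1
S(W) = W + 4*W² (S(W) = W + (2*W)² = W + 4*W²)
p(-6) - S(-11) = 1 - (-11)*(1 + 4*(-11)) = 1 - (-11)*(1 - 44) = 1 - (-11)*(-43) = 1 - 1*473 = 1 - 473 = -472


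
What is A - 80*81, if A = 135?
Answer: -6345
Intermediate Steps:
A - 80*81 = 135 - 80*81 = 135 - 6480 = -6345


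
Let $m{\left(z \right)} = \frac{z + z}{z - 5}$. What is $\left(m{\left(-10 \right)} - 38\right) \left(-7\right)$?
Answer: $\frac{770}{3} \approx 256.67$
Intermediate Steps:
$m{\left(z \right)} = \frac{2 z}{-5 + z}$
$\left(m{\left(-10 \right)} - 38\right) \left(-7\right) = \left(2 \left(-10\right) \frac{1}{-5 - 10} - 38\right) \left(-7\right) = \left(2 \left(-10\right) \frac{1}{-15} - 38\right) \left(-7\right) = \left(2 \left(-10\right) \left(- \frac{1}{15}\right) - 38\right) \left(-7\right) = \left(\frac{4}{3} - 38\right) \left(-7\right) = \left(- \frac{110}{3}\right) \left(-7\right) = \frac{770}{3}$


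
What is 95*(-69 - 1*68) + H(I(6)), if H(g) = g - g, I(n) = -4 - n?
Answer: -13015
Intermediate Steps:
H(g) = 0
95*(-69 - 1*68) + H(I(6)) = 95*(-69 - 1*68) + 0 = 95*(-69 - 68) + 0 = 95*(-137) + 0 = -13015 + 0 = -13015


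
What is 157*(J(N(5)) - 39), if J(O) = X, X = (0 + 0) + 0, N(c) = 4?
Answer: -6123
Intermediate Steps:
X = 0 (X = 0 + 0 = 0)
J(O) = 0
157*(J(N(5)) - 39) = 157*(0 - 39) = 157*(-39) = -6123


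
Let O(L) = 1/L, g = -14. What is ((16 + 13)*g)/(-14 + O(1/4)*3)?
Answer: 203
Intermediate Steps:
O(L) = 1/L
((16 + 13)*g)/(-14 + O(1/4)*3) = ((16 + 13)*(-14))/(-14 + 3/1/4) = (29*(-14))/(-14 + 3/(¼)) = -406/(-14 + 4*3) = -406/(-14 + 12) = -406/(-2) = -406*(-½) = 203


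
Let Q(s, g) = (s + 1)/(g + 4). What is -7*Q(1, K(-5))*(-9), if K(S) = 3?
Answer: 18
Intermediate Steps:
Q(s, g) = (1 + s)/(4 + g)
-7*Q(1, K(-5))*(-9) = -7*(1 + 1)/(4 + 3)*(-9) = -7*2/7*(-9) = -2*(-9) = 18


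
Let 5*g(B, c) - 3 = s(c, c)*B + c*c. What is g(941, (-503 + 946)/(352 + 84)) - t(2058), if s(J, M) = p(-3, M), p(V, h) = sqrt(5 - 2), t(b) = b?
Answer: -1955321303/950480 + 941*sqrt(3)/5 ≈ -1731.2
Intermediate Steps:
p(V, h) = sqrt(3)
s(J, M) = sqrt(3)
g(B, c) = 3/5 + c**2/5 + B*sqrt(3)/5 (g(B, c) = 3/5 + (sqrt(3)*B + c*c)/5 = 3/5 + (B*sqrt(3) + c**2)/5 = 3/5 + (c**2 + B*sqrt(3))/5 = 3/5 + (c**2/5 + B*sqrt(3)/5) = 3/5 + c**2/5 + B*sqrt(3)/5)
g(941, (-503 + 946)/(352 + 84)) - t(2058) = (3/5 + ((-503 + 946)/(352 + 84))**2/5 + (1/5)*941*sqrt(3)) - 1*2058 = (3/5 + (443/436)**2/5 + 941*sqrt(3)/5) - 2058 = (3/5 + (1/5)*(196249/190096) + 941*sqrt(3)/5) - 2058 = (3/5 + 196249/950480 + 941*sqrt(3)/5) - 2058 = (766537/950480 + 941*sqrt(3)/5) - 2058 = -1955321303/950480 + 941*sqrt(3)/5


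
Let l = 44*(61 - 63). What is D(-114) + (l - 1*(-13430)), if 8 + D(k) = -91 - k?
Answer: 13357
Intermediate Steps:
D(k) = -99 - k (D(k) = -8 + (-91 - k) = -99 - k)
l = -88 (l = 44*(-2) = -88)
D(-114) + (l - 1*(-13430)) = (-99 - 1*(-114)) + (-88 - 1*(-13430)) = (-99 + 114) + (-88 + 13430) = 15 + 13342 = 13357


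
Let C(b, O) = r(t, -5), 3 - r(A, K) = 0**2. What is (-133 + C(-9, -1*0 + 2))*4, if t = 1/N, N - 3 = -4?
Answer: -520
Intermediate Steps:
N = -1 (N = 3 - 4 = -1)
t = -1 (t = 1/(-1) = 1*(-1) = -1)
r(A, K) = 3 (r(A, K) = 3 - 1*0**2 = 3 - 1*0 = 3 + 0 = 3)
C(b, O) = 3
(-133 + C(-9, -1*0 + 2))*4 = (-133 + 3)*4 = -130*4 = -520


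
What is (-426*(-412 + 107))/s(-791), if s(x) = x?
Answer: -129930/791 ≈ -164.26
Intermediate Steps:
(-426*(-412 + 107))/s(-791) = -426*(-412 + 107)/(-791) = -426*(-305)*(-1/791) = 129930*(-1/791) = -129930/791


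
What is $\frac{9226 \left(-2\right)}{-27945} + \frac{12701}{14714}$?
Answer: $\frac{626432173}{411182730} \approx 1.5235$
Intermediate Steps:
$\frac{9226 \left(-2\right)}{-27945} + \frac{12701}{14714} = \left(-18452\right) \left(- \frac{1}{27945}\right) + 12701 \cdot \frac{1}{14714} = \frac{18452}{27945} + \frac{12701}{14714} = \frac{626432173}{411182730}$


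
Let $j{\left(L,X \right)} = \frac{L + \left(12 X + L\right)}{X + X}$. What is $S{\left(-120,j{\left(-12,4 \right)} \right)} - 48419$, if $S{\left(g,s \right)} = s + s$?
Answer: $-48413$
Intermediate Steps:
$j{\left(L,X \right)} = \frac{2 L + 12 X}{2 X}$ ($j{\left(L,X \right)} = \frac{L + \left(L + 12 X\right)}{2 X} = \left(2 L + 12 X\right) \frac{1}{2 X} = \frac{2 L + 12 X}{2 X}$)
$S{\left(g,s \right)} = 2 s$
$S{\left(-120,j{\left(-12,4 \right)} \right)} - 48419 = 2 \left(6 - \frac{12}{4}\right) - 48419 = 2 \left(6 - 3\right) - 48419 = 2 \cdot 3 - 48419 = 6 - 48419 = -48413$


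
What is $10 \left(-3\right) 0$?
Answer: $0$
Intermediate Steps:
$10 \left(-3\right) 0 = \left(-30\right) 0 = 0$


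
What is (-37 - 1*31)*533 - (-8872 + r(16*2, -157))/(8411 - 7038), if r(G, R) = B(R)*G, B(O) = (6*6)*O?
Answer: -49573276/1373 ≈ -36106.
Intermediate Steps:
B(O) = 36*O
r(G, R) = 36*G*R (r(G, R) = (36*R)*G = 36*G*R)
(-37 - 1*31)*533 - (-8872 + r(16*2, -157))/(8411 - 7038) = (-37 - 1*31)*533 - (-8872 + 36*(16*2)*(-157))/(8411 - 7038) = (-37 - 31)*533 - (-8872 + 36*32*(-157))/1373 = -68*533 - (-8872 - 180864)/1373 = -36244 - (-189736)/1373 = -36244 - 1*(-189736/1373) = -36244 + 189736/1373 = -49573276/1373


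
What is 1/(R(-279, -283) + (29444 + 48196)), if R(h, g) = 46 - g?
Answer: 1/77969 ≈ 1.2826e-5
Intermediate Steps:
1/(R(-279, -283) + (29444 + 48196)) = 1/((46 - 1*(-283)) + (29444 + 48196)) = 1/((46 + 283) + 77640) = 1/(329 + 77640) = 1/77969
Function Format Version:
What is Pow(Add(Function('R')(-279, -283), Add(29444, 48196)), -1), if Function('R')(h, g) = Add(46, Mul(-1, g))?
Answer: Rational(1, 77969) ≈ 1.2826e-5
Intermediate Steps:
Pow(Add(Function('R')(-279, -283), Add(29444, 48196)), -1) = Pow(Add(Add(46, Mul(-1, -283)), Add(29444, 48196)), -1) = Pow(Add(Add(46, 283), 77640), -1) = Pow(Add(329, 77640), -1) = Pow(77969, -1) = Rational(1, 77969)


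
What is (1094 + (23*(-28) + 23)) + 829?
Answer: 1302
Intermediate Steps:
(1094 + (23*(-28) + 23)) + 829 = (1094 + (-644 + 23)) + 829 = (1094 - 621) + 829 = 473 + 829 = 1302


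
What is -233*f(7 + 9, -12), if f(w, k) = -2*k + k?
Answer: -2796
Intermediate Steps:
f(w, k) = -k
-233*f(7 + 9, -12) = -(-233)*(-12) = -233*12 = -2796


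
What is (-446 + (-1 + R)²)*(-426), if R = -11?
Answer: 128652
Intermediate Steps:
(-446 + (-1 + R)²)*(-426) = (-446 + (-1 - 11)²)*(-426) = (-446 + (-12)²)*(-426) = (-446 + 144)*(-426) = -302*(-426) = 128652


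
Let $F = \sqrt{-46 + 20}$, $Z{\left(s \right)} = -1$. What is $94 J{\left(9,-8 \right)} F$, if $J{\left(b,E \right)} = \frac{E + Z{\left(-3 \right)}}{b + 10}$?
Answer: $- \frac{846 i \sqrt{26}}{19} \approx - 227.04 i$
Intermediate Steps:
$F = i \sqrt{26}$ ($F = \sqrt{-26} = i \sqrt{26} \approx 5.099 i$)
$J{\left(b,E \right)} = \frac{-1 + E}{10 + b}$ ($J{\left(b,E \right)} = \frac{E - 1}{b + 10} = \frac{-1 + E}{10 + b}$)
$94 J{\left(9,-8 \right)} F = 94 \frac{-1 - 8}{10 + 9} i \sqrt{26} = 94 \cdot \frac{1}{19} \left(-9\right) i \sqrt{26} = 94 \left(- \frac{9}{19}\right) i \sqrt{26} = - \frac{846 i \sqrt{26}}{19}$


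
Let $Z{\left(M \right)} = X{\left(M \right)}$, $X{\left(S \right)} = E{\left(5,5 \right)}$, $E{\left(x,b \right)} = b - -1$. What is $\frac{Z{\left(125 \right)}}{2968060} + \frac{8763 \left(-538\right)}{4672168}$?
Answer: $- \frac{1749109128579}{1733409369260} \approx -1.0091$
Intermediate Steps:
$E{\left(x,b \right)} = 1 + b$ ($E{\left(x,b \right)} = b + 1 = 1 + b$)
$X{\left(S \right)} = 6$ ($X{\left(S \right)} = 1 + 5 = 6$)
$Z{\left(M \right)} = 6$
$\frac{Z{\left(125 \right)}}{2968060} + \frac{8763 \left(-538\right)}{4672168} = \frac{6}{2968060} + \frac{8763 \left(-538\right)}{4672168} = 6 \cdot \frac{1}{2968060} - \frac{2357247}{2336084} = \frac{3}{1484030} - \frac{2357247}{2336084} = - \frac{1749109128579}{1733409369260}$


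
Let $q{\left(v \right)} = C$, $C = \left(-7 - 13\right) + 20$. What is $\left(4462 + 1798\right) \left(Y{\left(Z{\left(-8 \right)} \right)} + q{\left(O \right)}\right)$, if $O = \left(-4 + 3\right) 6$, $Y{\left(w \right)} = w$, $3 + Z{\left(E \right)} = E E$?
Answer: $381860$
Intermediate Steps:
$Z{\left(E \right)} = -3 + E^{2}$ ($Z{\left(E \right)} = -3 + E E = -3 + E^{2}$)
$O = -6$ ($O = \left(-1\right) 6 = -6$)
$C = 0$ ($C = -20 + 20 = 0$)
$q{\left(v \right)} = 0$
$\left(4462 + 1798\right) \left(Y{\left(Z{\left(-8 \right)} \right)} + q{\left(O \right)}\right) = \left(4462 + 1798\right) \left(\left(-3 + \left(-8\right)^{2}\right) + 0\right) = 6260 \left(\left(-3 + 64\right) + 0\right) = 6260 \left(61 + 0\right) = 6260 \cdot 61 = 381860$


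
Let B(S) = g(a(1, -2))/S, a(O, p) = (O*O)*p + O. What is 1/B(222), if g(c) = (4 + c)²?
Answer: 74/3 ≈ 24.667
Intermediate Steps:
a(O, p) = O + p*O² (a(O, p) = O²*p + O = p*O² + O = O + p*O²)
B(S) = 9/S (B(S) = (4 + 1*(1 + 1*(-2)))²/S = (4 + 1*(1 - 2))²/S = (4 + 1*(-1))²/S = (4 - 1)²/S = 3²/S = 9/S)
1/B(222) = 1/(9/222) = 1/(9*(1/222)) = 1/(3/74) = 74/3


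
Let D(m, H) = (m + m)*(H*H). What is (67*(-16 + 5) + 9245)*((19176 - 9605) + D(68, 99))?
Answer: 11422049556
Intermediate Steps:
D(m, H) = 2*m*H² (D(m, H) = (2*m)*H² = 2*m*H²)
(67*(-16 + 5) + 9245)*((19176 - 9605) + D(68, 99)) = (67*(-16 + 5) + 9245)*((19176 - 9605) + 2*68*99²) = (67*(-11) + 9245)*(9571 + 2*68*9801) = (-737 + 9245)*(9571 + 1332936) = 8508*1342507 = 11422049556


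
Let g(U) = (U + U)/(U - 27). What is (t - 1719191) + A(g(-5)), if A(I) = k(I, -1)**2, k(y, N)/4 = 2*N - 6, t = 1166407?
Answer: -551760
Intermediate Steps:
g(U) = 2*U/(-27 + U) (g(U) = (2*U)/(-27 + U) = 2*U/(-27 + U))
k(y, N) = -24 + 8*N (k(y, N) = 4*(2*N - 6) = 4*(-6 + 2*N) = -24 + 8*N)
A(I) = 1024 (A(I) = (-24 + 8*(-1))**2 = (-24 - 8)**2 = (-32)**2 = 1024)
(t - 1719191) + A(g(-5)) = (1166407 - 1719191) + 1024 = -552784 + 1024 = -551760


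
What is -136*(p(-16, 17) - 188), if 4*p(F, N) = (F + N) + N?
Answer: 24956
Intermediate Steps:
p(F, N) = N/2 + F/4 (p(F, N) = ((F + N) + N)/4 = (F + 2*N)/4 = N/2 + F/4)
-136*(p(-16, 17) - 188) = -136*(((½)*17 + (¼)*(-16)) - 188) = -136*((17/2 - 4) - 188) = -136*(9/2 - 188) = -136*(-367/2) = 24956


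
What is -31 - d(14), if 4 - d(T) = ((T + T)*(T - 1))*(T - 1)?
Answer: 4697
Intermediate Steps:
d(T) = 4 - 2*T*(-1 + T)² (d(T) = 4 - (T + T)*(T - 1)*(T - 1) = 4 - (2*T)*(-1 + T)*(-1 + T) = 4 - 2*T*(-1 + T)*(-1 + T) = 4 - 2*T*(-1 + T)²)
-31 - d(14) = -31 - (4 - 2*14*(-1 + 14)²) = -31 - (4 - 2*14*13²) = -31 - (4 - 2*14*169) = -31 - (4 - 4732) = -31 - 1*(-4728) = -31 + 4728 = 4697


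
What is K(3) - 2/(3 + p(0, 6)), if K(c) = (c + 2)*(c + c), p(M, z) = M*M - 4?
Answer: 32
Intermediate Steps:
p(M, z) = -4 + M² (p(M, z) = M² - 4 = -4 + M²)
K(c) = 2*c*(2 + c) (K(c) = (2 + c)*(2*c) = 2*c*(2 + c))
K(3) - 2/(3 + p(0, 6)) = 2*3*(2 + 3) - 2/(3 + (-4 + 0²)) = 2*3*5 - 2/(3 + (-4 + 0)) = 30 - 2/(3 - 4) = 30 - 2/(-1) = 30 - 1*(-2) = 30 + 2 = 32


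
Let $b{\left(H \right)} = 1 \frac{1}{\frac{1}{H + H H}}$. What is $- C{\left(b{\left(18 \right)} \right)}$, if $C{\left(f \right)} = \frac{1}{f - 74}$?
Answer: $- \frac{1}{268} \approx -0.0037313$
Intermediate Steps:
$b{\left(H \right)} = H + H^{2}$ ($b{\left(H \right)} = 1 \frac{1}{\frac{1}{H + H^{2}}} = 1 \left(H + H^{2}\right) = H + H^{2}$)
$C{\left(f \right)} = \frac{1}{-74 + f}$
$- C{\left(b{\left(18 \right)} \right)} = - \frac{1}{-74 + 18 \left(1 + 18\right)} = - \frac{1}{-74 + 18 \cdot 19} = - \frac{1}{-74 + 342} = - \frac{1}{268}$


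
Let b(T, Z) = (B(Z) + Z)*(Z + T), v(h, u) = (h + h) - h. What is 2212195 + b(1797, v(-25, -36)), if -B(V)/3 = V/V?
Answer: 2162579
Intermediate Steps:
B(V) = -3 (B(V) = -3*V/V = -3*1 = -3)
v(h, u) = h (v(h, u) = 2*h - h = h)
b(T, Z) = (-3 + Z)*(T + Z) (b(T, Z) = (-3 + Z)*(Z + T) = (-3 + Z)*(T + Z))
2212195 + b(1797, v(-25, -36)) = 2212195 + ((-25)² - 3*1797 - 3*(-25) + 1797*(-25)) = 2212195 + (625 - 5391 + 75 - 44925) = 2212195 - 49616 = 2162579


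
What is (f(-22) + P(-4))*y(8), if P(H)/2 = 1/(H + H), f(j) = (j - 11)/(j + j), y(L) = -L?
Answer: -4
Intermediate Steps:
f(j) = (-11 + j)/(2*j) (f(j) = (-11 + j)/((2*j)) = (-11 + j)*(1/(2*j)) = (-11 + j)/(2*j))
P(H) = 1/H (P(H) = 2/(H + H) = 2/((2*H)) = 2*(1/(2*H)) = 1/H)
(f(-22) + P(-4))*y(8) = ((1/2)*(-11 - 22)/(-22) + 1/(-4))*(-1*8) = ((1/2)*(-1/22)*(-33) - 1/4)*(-8) = (3/4 - 1/4)*(-8) = (1/2)*(-8) = -4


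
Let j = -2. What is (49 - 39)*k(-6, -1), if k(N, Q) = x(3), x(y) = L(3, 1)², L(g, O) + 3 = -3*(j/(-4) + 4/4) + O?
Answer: 845/2 ≈ 422.50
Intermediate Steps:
L(g, O) = -15/2 + O (L(g, O) = -3 + (-3*(-2/(-4) + 4/4) + O) = -3 + (-3*(-2*(-¼) + 4*(¼)) + O) = -3 + (-3*(½ + 1) + O) = -3 + (-3*3/2 + O) = -3 + (-9/2 + O) = -15/2 + O)
x(y) = 169/4 (x(y) = (-15/2 + 1)² = (-13/2)² = 169/4)
k(N, Q) = 169/4
(49 - 39)*k(-6, -1) = (49 - 39)*(169/4) = 10*(169/4) = 845/2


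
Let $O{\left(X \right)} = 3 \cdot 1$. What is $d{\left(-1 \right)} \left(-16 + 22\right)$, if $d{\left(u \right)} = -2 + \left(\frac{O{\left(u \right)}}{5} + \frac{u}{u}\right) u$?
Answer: $- \frac{108}{5} \approx -21.6$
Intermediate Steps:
$O{\left(X \right)} = 3$
$d{\left(u \right)} = -2 + \frac{8 u}{5}$ ($d{\left(u \right)} = -2 + \left(\frac{3}{5} + \frac{u}{u}\right) u = -2 + \left(3 \cdot \frac{1}{5} + 1\right) u = -2 + \left(\frac{3}{5} + 1\right) u = -2 + \frac{8 u}{5}$)
$d{\left(-1 \right)} \left(-16 + 22\right) = \left(-2 + \frac{8}{5} \left(-1\right)\right) \left(-16 + 22\right) = \left(-2 - \frac{8}{5}\right) 6 = \left(- \frac{18}{5}\right) 6 = - \frac{108}{5}$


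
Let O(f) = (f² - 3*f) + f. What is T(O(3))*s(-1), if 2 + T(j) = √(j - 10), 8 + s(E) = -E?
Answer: 14 - 7*I*√7 ≈ 14.0 - 18.52*I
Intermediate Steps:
s(E) = -8 - E
O(f) = f² - 2*f
T(j) = -2 + √(-10 + j) (T(j) = -2 + √(j - 10) = -2 + √(-10 + j))
T(O(3))*s(-1) = (-2 + √(-10 + 3*(-2 + 3)))*(-8 - 1*(-1)) = (-2 + √(-10 + 3*1))*(-8 + 1) = (-2 + √(-10 + 3))*(-7) = (-2 + √(-7))*(-7) = (-2 + I*√7)*(-7) = 14 - 7*I*√7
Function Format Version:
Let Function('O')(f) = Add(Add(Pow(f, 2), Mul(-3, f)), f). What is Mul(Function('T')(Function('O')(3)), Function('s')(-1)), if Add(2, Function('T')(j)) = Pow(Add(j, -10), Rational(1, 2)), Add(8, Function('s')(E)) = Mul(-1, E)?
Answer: Add(14, Mul(-7, I, Pow(7, Rational(1, 2)))) ≈ Add(14.000, Mul(-18.520, I))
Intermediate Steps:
Function('s')(E) = Add(-8, Mul(-1, E))
Function('O')(f) = Add(Pow(f, 2), Mul(-2, f))
Function('T')(j) = Add(-2, Pow(Add(-10, j), Rational(1, 2))) (Function('T')(j) = Add(-2, Pow(Add(j, -10), Rational(1, 2))) = Add(-2, Pow(Add(-10, j), Rational(1, 2))))
Mul(Function('T')(Function('O')(3)), Function('s')(-1)) = Mul(Add(-2, Pow(Add(-10, Mul(3, Add(-2, 3))), Rational(1, 2))), Add(-8, Mul(-1, -1))) = Mul(Add(-2, Pow(Add(-10, Mul(3, 1)), Rational(1, 2))), Add(-8, 1)) = Mul(Add(-2, Pow(Add(-10, 3), Rational(1, 2))), -7) = Mul(Add(-2, Pow(-7, Rational(1, 2))), -7) = Mul(Add(-2, Mul(I, Pow(7, Rational(1, 2)))), -7) = Add(14, Mul(-7, I, Pow(7, Rational(1, 2))))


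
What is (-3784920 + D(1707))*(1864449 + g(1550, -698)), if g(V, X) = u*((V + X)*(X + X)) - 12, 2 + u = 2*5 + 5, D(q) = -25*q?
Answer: 52046331600105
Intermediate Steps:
u = 13 (u = -2 + (2*5 + 5) = -2 + (10 + 5) = -2 + 15 = 13)
g(V, X) = -12 + 26*X*(V + X) (g(V, X) = 13*((V + X)*(X + X)) - 12 = 13*((V + X)*(2*X)) - 12 = 13*(2*X*(V + X)) - 12 = 26*X*(V + X) - 12 = -12 + 26*X*(V + X))
(-3784920 + D(1707))*(1864449 + g(1550, -698)) = (-3784920 - 25*1707)*(1864449 + (-12 + 26*(-698)² + 26*1550*(-698))) = (-3784920 - 42675)*(1864449 + (-12 + 26*487204 - 28129400)) = -3827595*(1864449 + (-12 + 12667304 - 28129400)) = -3827595*(1864449 - 15462108) = -3827595*(-13597659) = 52046331600105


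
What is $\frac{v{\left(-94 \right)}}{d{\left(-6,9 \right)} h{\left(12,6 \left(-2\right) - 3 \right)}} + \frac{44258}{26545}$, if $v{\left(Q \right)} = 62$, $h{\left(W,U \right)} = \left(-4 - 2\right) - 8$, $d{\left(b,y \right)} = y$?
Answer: $\frac{1965359}{1672335} \approx 1.1752$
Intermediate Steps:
$h{\left(W,U \right)} = -14$ ($h{\left(W,U \right)} = -6 - 8 = -14$)
$\frac{v{\left(-94 \right)}}{d{\left(-6,9 \right)} h{\left(12,6 \left(-2\right) - 3 \right)}} + \frac{44258}{26545} = \frac{62}{9 \left(-14\right)} + \frac{44258}{26545} = \frac{62}{-126} + 44258 \cdot \frac{1}{26545} = 62 \left(- \frac{1}{126}\right) + \frac{44258}{26545} = - \frac{31}{63} + \frac{44258}{26545} = \frac{1965359}{1672335}$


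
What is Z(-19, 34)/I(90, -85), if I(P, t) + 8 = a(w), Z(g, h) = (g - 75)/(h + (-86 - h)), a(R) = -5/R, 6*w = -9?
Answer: -141/602 ≈ -0.23422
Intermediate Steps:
w = -3/2 (w = (1/6)*(-9) = -3/2 ≈ -1.5000)
Z(g, h) = 75/86 - g/86 (Z(g, h) = (-75 + g)/(-86) = (-75 + g)*(-1/86) = 75/86 - g/86)
I(P, t) = -14/3 (I(P, t) = -8 - 5/(-3/2) = -8 - 5*(-2/3) = -8 + 10/3 = -14/3)
Z(-19, 34)/I(90, -85) = (75/86 - 1/86*(-19))/(-14/3) = (75/86 + 19/86)*(-3/14) = (47/43)*(-3/14) = -141/602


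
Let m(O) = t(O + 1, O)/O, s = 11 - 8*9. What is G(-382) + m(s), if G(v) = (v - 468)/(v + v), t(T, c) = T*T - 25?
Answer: -1339725/23302 ≈ -57.494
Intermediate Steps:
s = -61 (s = 11 - 72 = -61)
t(T, c) = -25 + T² (t(T, c) = T² - 25 = -25 + T²)
m(O) = (-25 + (1 + O)²)/O (m(O) = (-25 + (O + 1)²)/O = (-25 + (1 + O)²)/O)
G(v) = (-468 + v)/(2*v) (G(v) = (-468 + v)/((2*v)) = (-468 + v)*(1/(2*v)) = (-468 + v)/(2*v))
G(-382) + m(s) = (½)*(-468 - 382)/(-382) + (-25 + (1 - 61)²)/(-61) = (½)*(-1/382)*(-850) - (-25 + (-60)²)/61 = 425/382 - (-25 + 3600)/61 = 425/382 - 1/61*3575 = 425/382 - 3575/61 = -1339725/23302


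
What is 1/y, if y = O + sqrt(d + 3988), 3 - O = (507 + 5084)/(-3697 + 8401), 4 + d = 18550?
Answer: -40082784/498551091503 + 22127616*sqrt(22534)/498551091503 ≈ 0.0065822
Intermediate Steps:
d = 18546 (d = -4 + 18550 = 18546)
O = 8521/4704 (O = 3 - (507 + 5084)/(-3697 + 8401) = 3 - 5591/4704 = 8521/4704 ≈ 1.8114)
y = 8521/4704 + sqrt(22534) (y = 8521/4704 + sqrt(18546 + 3988) = 8521/4704 + sqrt(22534) ≈ 151.92)
1/y = 1/(8521/4704 + sqrt(22534))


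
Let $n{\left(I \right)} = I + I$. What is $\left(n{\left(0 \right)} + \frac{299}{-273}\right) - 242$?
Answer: $- \frac{5105}{21} \approx -243.1$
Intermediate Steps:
$n{\left(I \right)} = 2 I$
$\left(n{\left(0 \right)} + \frac{299}{-273}\right) - 242 = \left(2 \cdot 0 + \frac{299}{-273}\right) - 242 = \left(0 + 299 \left(- \frac{1}{273}\right)\right) - 242 = \left(0 - \frac{23}{21}\right) - 242 = - \frac{23}{21} - 242 = - \frac{5105}{21}$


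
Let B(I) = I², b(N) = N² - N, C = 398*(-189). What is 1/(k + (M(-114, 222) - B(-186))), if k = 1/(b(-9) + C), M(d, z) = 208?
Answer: -75132/2583639217 ≈ -2.9080e-5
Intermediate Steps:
C = -75222
k = -1/75132 (k = 1/(-9*(-1 - 9) - 75222) = 1/(-9*(-10) - 75222) = 1/(90 - 75222) = 1/(-75132) = -1/75132 ≈ -1.3310e-5)
1/(k + (M(-114, 222) - B(-186))) = 1/(-1/75132 + (208 - 1*(-186)²)) = 1/(-1/75132 + (208 - 1*34596)) = 1/(-1/75132 + (208 - 34596)) = 1/(-1/75132 - 34388) = 1/(-2583639217/75132) = -75132/2583639217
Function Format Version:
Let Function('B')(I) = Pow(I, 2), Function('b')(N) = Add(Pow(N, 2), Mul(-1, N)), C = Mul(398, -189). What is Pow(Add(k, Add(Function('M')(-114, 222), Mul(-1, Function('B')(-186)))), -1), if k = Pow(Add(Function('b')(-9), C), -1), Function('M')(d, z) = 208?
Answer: Rational(-75132, 2583639217) ≈ -2.9080e-5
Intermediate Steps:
C = -75222
k = Rational(-1, 75132) (k = Pow(Add(Mul(-9, Add(-1, -9)), -75222), -1) = Pow(Add(Mul(-9, -10), -75222), -1) = Pow(Add(90, -75222), -1) = Pow(-75132, -1) = Rational(-1, 75132) ≈ -1.3310e-5)
Pow(Add(k, Add(Function('M')(-114, 222), Mul(-1, Function('B')(-186)))), -1) = Pow(Add(Rational(-1, 75132), Add(208, Mul(-1, Pow(-186, 2)))), -1) = Pow(Add(Rational(-1, 75132), Add(208, Mul(-1, 34596))), -1) = Pow(Add(Rational(-1, 75132), Add(208, -34596)), -1) = Pow(Add(Rational(-1, 75132), -34388), -1) = Pow(Rational(-2583639217, 75132), -1) = Rational(-75132, 2583639217)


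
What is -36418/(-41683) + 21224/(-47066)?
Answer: 414684798/980926039 ≈ 0.42275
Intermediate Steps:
-36418/(-41683) + 21224/(-47066) = -36418*(-1/41683) + 21224*(-1/47066) = 36418/41683 - 10612/23533 = 414684798/980926039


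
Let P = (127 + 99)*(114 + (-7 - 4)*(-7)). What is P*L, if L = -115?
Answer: -4964090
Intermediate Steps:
P = 43166 (P = 226*(114 - 11*(-7)) = 226*(114 + 77) = 226*191 = 43166)
P*L = 43166*(-115) = -4964090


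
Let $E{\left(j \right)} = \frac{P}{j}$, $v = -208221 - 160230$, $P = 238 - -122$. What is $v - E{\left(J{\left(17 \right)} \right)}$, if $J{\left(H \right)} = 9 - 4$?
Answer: $-368523$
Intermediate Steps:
$P = 360$ ($P = 238 + 122 = 360$)
$J{\left(H \right)} = 5$ ($J{\left(H \right)} = 9 - 4 = 5$)
$v = -368451$
$E{\left(j \right)} = \frac{360}{j}$
$v - E{\left(J{\left(17 \right)} \right)} = -368451 - \frac{360}{5} = -368451 - 360 \cdot \frac{1}{5} = -368451 - 72 = -368523$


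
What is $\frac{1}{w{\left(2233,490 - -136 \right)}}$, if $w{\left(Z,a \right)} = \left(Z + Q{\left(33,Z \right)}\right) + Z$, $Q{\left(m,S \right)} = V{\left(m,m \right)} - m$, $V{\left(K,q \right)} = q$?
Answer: $\frac{1}{4466} \approx 0.00022391$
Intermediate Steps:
$Q{\left(m,S \right)} = 0$ ($Q{\left(m,S \right)} = m - m = 0$)
$w{\left(Z,a \right)} = 2 Z$ ($w{\left(Z,a \right)} = \left(Z + 0\right) + Z = Z + Z = 2 Z$)
$\frac{1}{w{\left(2233,490 - -136 \right)}} = \frac{1}{2 \cdot 2233} = \frac{1}{4466}$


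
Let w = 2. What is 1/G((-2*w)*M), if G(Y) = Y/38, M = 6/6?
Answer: -19/2 ≈ -9.5000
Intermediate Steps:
M = 1 (M = 6*(⅙) = 1)
G(Y) = Y/38 (G(Y) = Y*(1/38) = Y/38)
1/G((-2*w)*M) = 1/((-2*2*1)/38) = 1/((-4*1)/38) = 1/((1/38)*(-4)) = 1/(-2/19) = -19/2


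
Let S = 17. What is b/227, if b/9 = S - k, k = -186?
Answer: 1827/227 ≈ 8.0485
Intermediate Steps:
b = 1827 (b = 9*(17 - 1*(-186)) = 9*(17 + 186) = 9*203 = 1827)
b/227 = 1827/227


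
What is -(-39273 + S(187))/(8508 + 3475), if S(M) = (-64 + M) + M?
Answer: 38963/11983 ≈ 3.2515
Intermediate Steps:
S(M) = -64 + 2*M
-(-39273 + S(187))/(8508 + 3475) = -(-39273 + (-64 + 2*187))/(8508 + 3475) = -(-39273 + (-64 + 374))/11983 = -(-39273 + 310)/11983 = -(-38963)/11983 = -1*(-38963/11983) = 38963/11983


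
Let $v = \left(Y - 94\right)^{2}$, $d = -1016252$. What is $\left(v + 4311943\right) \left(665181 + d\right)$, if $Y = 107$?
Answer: $-1513857471952$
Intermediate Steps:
$v = 169$ ($v = \left(107 - 94\right)^{2} = 13^{2} = 169$)
$\left(v + 4311943\right) \left(665181 + d\right) = \left(169 + 4311943\right) \left(665181 - 1016252\right) = 4312112 \left(-351071\right) = -1513857471952$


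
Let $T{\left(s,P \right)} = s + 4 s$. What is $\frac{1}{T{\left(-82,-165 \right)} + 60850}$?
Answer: $\frac{1}{60440} \approx 1.6545 \cdot 10^{-5}$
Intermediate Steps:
$T{\left(s,P \right)} = 5 s$
$\frac{1}{T{\left(-82,-165 \right)} + 60850} = \frac{1}{5 \left(-82\right) + 60850} = \frac{1}{-410 + 60850} = \frac{1}{60440}$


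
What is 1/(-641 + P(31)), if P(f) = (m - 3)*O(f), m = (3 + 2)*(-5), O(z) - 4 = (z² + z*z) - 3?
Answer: -1/54485 ≈ -1.8354e-5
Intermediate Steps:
O(z) = 1 + 2*z² (O(z) = 4 + ((z² + z*z) - 3) = 4 + ((z² + z²) - 3) = 4 + (2*z² - 3) = 4 + (-3 + 2*z²) = 1 + 2*z²)
m = -25 (m = 5*(-5) = -25)
P(f) = -28 - 56*f² (P(f) = (-25 - 3)*(1 + 2*f²) = -28*(1 + 2*f²) = -28 - 56*f²)
1/(-641 + P(31)) = 1/(-641 + (-28 - 56*31²)) = 1/(-641 + (-28 - 56*961)) = 1/(-641 + (-28 - 53816)) = 1/(-641 - 53844) = 1/(-54485) = -1/54485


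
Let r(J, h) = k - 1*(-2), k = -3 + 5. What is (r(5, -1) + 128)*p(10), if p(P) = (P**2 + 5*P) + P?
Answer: 21120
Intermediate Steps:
k = 2
p(P) = P**2 + 6*P
r(J, h) = 4 (r(J, h) = 2 - 1*(-2) = 2 + 2 = 4)
(r(5, -1) + 128)*p(10) = (4 + 128)*(10*(6 + 10)) = 132*(10*16) = 132*160 = 21120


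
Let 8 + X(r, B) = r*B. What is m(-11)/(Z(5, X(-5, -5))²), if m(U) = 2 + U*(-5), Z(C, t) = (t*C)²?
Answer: 57/52200625 ≈ 1.0919e-6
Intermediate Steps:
X(r, B) = -8 + B*r (X(r, B) = -8 + r*B = -8 + B*r)
Z(C, t) = C²*t² (Z(C, t) = (C*t)² = C²*t²)
m(U) = 2 - 5*U
m(-11)/(Z(5, X(-5, -5))²) = (2 - 5*(-11))/((5²*(-8 - 5*(-5))²)²) = (2 + 55)/((25*(-8 + 25)²)²) = 57/((25*17²)²) = 57/((25*289)²) = 57/(7225²) = 57/52200625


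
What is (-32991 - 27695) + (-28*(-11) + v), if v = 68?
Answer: -60310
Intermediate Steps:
(-32991 - 27695) + (-28*(-11) + v) = (-32991 - 27695) + (-28*(-11) + 68) = -60686 + (308 + 68) = -60686 + 376 = -60310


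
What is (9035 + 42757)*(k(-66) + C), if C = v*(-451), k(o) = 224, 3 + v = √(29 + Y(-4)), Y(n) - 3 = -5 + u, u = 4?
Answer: 81675984 - 23358192*√31 ≈ -4.8377e+7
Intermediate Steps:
Y(n) = 2 (Y(n) = 3 + (-5 + 4) = 3 - 1 = 2)
v = -3 + √31 (v = -3 + √(29 + 2) = -3 + √31 ≈ 2.5678)
C = 1353 - 451*√31 (C = (-3 + √31)*(-451) = 1353 - 451*√31 ≈ -1158.1)
(9035 + 42757)*(k(-66) + C) = (9035 + 42757)*(224 + (1353 - 451*√31)) = 51792*(1577 - 451*√31) = 81675984 - 23358192*√31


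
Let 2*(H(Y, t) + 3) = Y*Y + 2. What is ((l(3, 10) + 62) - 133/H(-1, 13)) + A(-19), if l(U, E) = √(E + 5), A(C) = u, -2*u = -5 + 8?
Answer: 895/6 + √15 ≈ 153.04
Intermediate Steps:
u = -3/2 (u = -(-5 + 8)/2 = -½*3 = -3/2 ≈ -1.5000)
A(C) = -3/2
H(Y, t) = -2 + Y²/2 (H(Y, t) = -3 + (Y*Y + 2)/2 = -3 + (Y² + 2)/2 = -3 + (2 + Y²)/2 = -3 + (1 + Y²/2) = -2 + Y²/2)
l(U, E) = √(5 + E)
((l(3, 10) + 62) - 133/H(-1, 13)) + A(-19) = ((√(5 + 10) + 62) - 133/(-2 + (½)*(-1)²)) - 3/2 = ((√15 + 62) - 133/(-2 + (½)*1)) - 3/2 = ((62 + √15) - 133/(-2 + ½)) - 3/2 = ((62 + √15) - 133/(-3/2)) - 3/2 = ((62 + √15) - 133*(-⅔)) - 3/2 = ((62 + √15) + 266/3) - 3/2 = (452/3 + √15) - 3/2 = 895/6 + √15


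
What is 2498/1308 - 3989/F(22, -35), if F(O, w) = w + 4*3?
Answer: 2637533/15042 ≈ 175.34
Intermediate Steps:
F(O, w) = 12 + w (F(O, w) = w + 12 = 12 + w)
2498/1308 - 3989/F(22, -35) = 2498/1308 - 3989/(12 - 35) = 2498*(1/1308) - 3989/(-23) = 1249/654 - 3989*(-1/23) = 1249/654 + 3989/23 = 2637533/15042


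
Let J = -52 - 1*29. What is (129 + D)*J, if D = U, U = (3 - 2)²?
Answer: -10530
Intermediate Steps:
U = 1 (U = 1² = 1)
D = 1
J = -81 (J = -52 - 29 = -81)
(129 + D)*J = (129 + 1)*(-81) = 130*(-81) = -10530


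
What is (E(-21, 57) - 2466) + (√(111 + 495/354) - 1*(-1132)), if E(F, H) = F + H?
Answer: -1298 + √1565034/118 ≈ -1287.4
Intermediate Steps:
(E(-21, 57) - 2466) + (√(111 + 495/354) - 1*(-1132)) = ((-21 + 57) - 2466) + (√(111 + 495/354) - 1*(-1132)) = (36 - 2466) + (√(111 + 495*(1/354)) + 1132) = -2430 + (√(111 + 165/118) + 1132) = -2430 + (√(13263/118) + 1132) = -2430 + (√1565034/118 + 1132) = -2430 + (1132 + √1565034/118) = -1298 + √1565034/118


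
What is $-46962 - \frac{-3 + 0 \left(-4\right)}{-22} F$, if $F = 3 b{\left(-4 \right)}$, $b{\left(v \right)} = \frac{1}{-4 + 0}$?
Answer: $- \frac{4132647}{88} \approx -46962.0$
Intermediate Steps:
$b{\left(v \right)} = - \frac{1}{4}$ ($b{\left(v \right)} = \frac{1}{-4} = - \frac{1}{4}$)
$F = - \frac{3}{4}$ ($F = 3 \left(- \frac{1}{4}\right) = - \frac{3}{4} \approx -0.75$)
$-46962 - \frac{-3 + 0 \left(-4\right)}{-22} F = -46962 - \frac{-3 + 0 \left(-4\right)}{-22} \left(- \frac{3}{4}\right) = -46962 - \left(-3 + 0\right) \left(- \frac{1}{22}\right) \left(- \frac{3}{4}\right) = -46962 - \left(-3\right) \left(- \frac{1}{22}\right) \left(- \frac{3}{4}\right) = -46962 - \frac{3}{22} \left(- \frac{3}{4}\right) = -46962 - - \frac{9}{88} = -46962 + \frac{9}{88} = - \frac{4132647}{88}$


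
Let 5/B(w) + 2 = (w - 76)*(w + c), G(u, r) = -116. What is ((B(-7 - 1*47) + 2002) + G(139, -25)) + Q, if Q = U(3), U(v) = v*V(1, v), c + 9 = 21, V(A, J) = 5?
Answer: 10375663/5458 ≈ 1901.0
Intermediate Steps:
c = 12 (c = -9 + 21 = 12)
B(w) = 5/(-2 + (-76 + w)*(12 + w)) (B(w) = 5/(-2 + (w - 76)*(w + 12)) = 5/(-2 + (-76 + w)*(12 + w)))
U(v) = 5*v (U(v) = v*5 = 5*v)
Q = 15 (Q = 5*3 = 15)
((B(-7 - 1*47) + 2002) + G(139, -25)) + Q = ((5/(-914 + (-7 - 1*47)² - 64*(-7 - 1*47)) + 2002) - 116) + 15 = ((5/(-914 + (-7 - 47)² - 64*(-7 - 47)) + 2002) - 116) + 15 = ((5/(-914 + (-54)² - 64*(-54)) + 2002) - 116) + 15 = ((5/(-914 + 2916 + 3456) + 2002) - 116) + 15 = ((5/5458 + 2002) - 116) + 15 = (10926921/5458 - 116) + 15 = 10293793/5458 + 15 = 10375663/5458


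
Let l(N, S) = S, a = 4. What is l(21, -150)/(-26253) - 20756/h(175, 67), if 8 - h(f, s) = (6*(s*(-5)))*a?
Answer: -45308339/17607012 ≈ -2.5733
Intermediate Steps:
h(f, s) = 8 + 120*s (h(f, s) = 8 - 6*(s*(-5))*4 = 8 - 6*(-5*s)*4 = 8 - (-30*s)*4 = 8 - (-120)*s = 8 + 120*s)
l(21, -150)/(-26253) - 20756/h(175, 67) = -150/(-26253) - 20756/(8 + 120*67) = -150*(-1/26253) - 20756/(8 + 8040) = 50/8751 - 20756/8048 = 50/8751 - 20756*1/8048 = 50/8751 - 5189/2012 = -45308339/17607012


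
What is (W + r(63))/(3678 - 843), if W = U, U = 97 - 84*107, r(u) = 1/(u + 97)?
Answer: -1422559/453600 ≈ -3.1362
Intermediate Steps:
r(u) = 1/(97 + u)
U = -8891 (U = 97 - 8988 = -8891)
W = -8891
(W + r(63))/(3678 - 843) = (-8891 + 1/(97 + 63))/(3678 - 843) = (-8891 + 1/160)/2835 = (-8891 + 1/160)*(1/2835) = -1422559/160*1/2835 = -1422559/453600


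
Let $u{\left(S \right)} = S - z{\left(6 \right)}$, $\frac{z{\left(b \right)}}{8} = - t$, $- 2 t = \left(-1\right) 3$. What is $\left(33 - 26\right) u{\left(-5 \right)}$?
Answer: $49$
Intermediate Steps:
$t = \frac{3}{2}$ ($t = - \frac{\left(-1\right) 3}{2} = \left(- \frac{1}{2}\right) \left(-3\right) = \frac{3}{2} \approx 1.5$)
$z{\left(b \right)} = -12$ ($z{\left(b \right)} = 8 \left(\left(-1\right) \frac{3}{2}\right) = 8 \left(- \frac{3}{2}\right) = -12$)
$u{\left(S \right)} = 12 + S$ ($u{\left(S \right)} = S - -12 = S + 12 = 12 + S$)
$\left(33 - 26\right) u{\left(-5 \right)} = \left(33 - 26\right) \left(12 - 5\right) = 7 \cdot 7 = 49$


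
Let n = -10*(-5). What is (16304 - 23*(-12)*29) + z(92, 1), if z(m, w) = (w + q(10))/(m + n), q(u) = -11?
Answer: 1725863/71 ≈ 24308.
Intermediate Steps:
n = 50
z(m, w) = (-11 + w)/(50 + m) (z(m, w) = (w - 11)/(m + 50) = (-11 + w)/(50 + m))
(16304 - 23*(-12)*29) + z(92, 1) = (16304 - 23*(-12)*29) + (-11 + 1)/(50 + 92) = (16304 + 276*29) - 10/142 = (16304 + 8004) + (1/142)*(-10) = 24308 - 5/71 = 1725863/71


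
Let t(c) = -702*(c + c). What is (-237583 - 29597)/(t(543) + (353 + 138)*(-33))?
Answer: 17812/51905 ≈ 0.34317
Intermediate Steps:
t(c) = -1404*c
(-237583 - 29597)/(t(543) + (353 + 138)*(-33)) = (-237583 - 29597)/(-1404*543 + (353 + 138)*(-33)) = -267180/(-762372 + 491*(-33)) = -267180/(-762372 - 16203) = -267180/(-778575) = -267180*(-1/778575) = 17812/51905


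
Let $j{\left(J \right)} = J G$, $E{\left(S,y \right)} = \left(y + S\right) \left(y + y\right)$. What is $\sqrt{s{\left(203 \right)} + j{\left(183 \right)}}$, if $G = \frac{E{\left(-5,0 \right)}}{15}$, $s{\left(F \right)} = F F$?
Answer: $203$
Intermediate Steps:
$E{\left(S,y \right)} = 2 y \left(S + y\right)$ ($E{\left(S,y \right)} = \left(S + y\right) 2 y = 2 y \left(S + y\right)$)
$s{\left(F \right)} = F^{2}$
$G = 0$ ($G = \frac{2 \cdot 0 \left(-5 + 0\right)}{15} = 2 \cdot 0 \left(-5\right) \frac{1}{15} = 0 \cdot \frac{1}{15} = 0$)
$j{\left(J \right)} = 0$ ($j{\left(J \right)} = J 0 = 0$)
$\sqrt{s{\left(203 \right)} + j{\left(183 \right)}} = \sqrt{203^{2} + 0} = \sqrt{41209 + 0} = \sqrt{41209} = 203$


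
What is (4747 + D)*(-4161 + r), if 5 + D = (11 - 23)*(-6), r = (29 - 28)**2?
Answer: -20026240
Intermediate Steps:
r = 1 (r = 1**2 = 1)
D = 67 (D = -5 + (11 - 23)*(-6) = -5 - 12*(-6) = -5 + 72 = 67)
(4747 + D)*(-4161 + r) = (4747 + 67)*(-4161 + 1) = 4814*(-4160) = -20026240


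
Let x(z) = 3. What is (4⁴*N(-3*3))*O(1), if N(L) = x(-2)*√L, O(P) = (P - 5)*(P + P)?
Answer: -18432*I ≈ -18432.0*I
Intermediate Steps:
O(P) = 2*P*(-5 + P) (O(P) = (-5 + P)*(2*P) = 2*P*(-5 + P))
N(L) = 3*√L
(4⁴*N(-3*3))*O(1) = (4⁴*(3*√(-3*3)))*(2*1*(-5 + 1)) = (256*(3*√(-9)))*(2*1*(-4)) = (256*(3*(3*I)))*(-8) = (256*(9*I))*(-8) = (2304*I)*(-8) = -18432*I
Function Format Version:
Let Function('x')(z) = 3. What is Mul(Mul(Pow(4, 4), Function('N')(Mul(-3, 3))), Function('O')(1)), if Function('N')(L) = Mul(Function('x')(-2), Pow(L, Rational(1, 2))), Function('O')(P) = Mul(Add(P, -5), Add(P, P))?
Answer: Mul(-18432, I) ≈ Mul(-18432., I)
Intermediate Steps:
Function('O')(P) = Mul(2, P, Add(-5, P)) (Function('O')(P) = Mul(Add(-5, P), Mul(2, P)) = Mul(2, P, Add(-5, P)))
Function('N')(L) = Mul(3, Pow(L, Rational(1, 2)))
Mul(Mul(Pow(4, 4), Function('N')(Mul(-3, 3))), Function('O')(1)) = Mul(Mul(Pow(4, 4), Mul(3, Pow(Mul(-3, 3), Rational(1, 2)))), Mul(2, 1, Add(-5, 1))) = Mul(Mul(256, Mul(3, Pow(-9, Rational(1, 2)))), Mul(2, 1, -4)) = Mul(Mul(256, Mul(3, Mul(3, I))), -8) = Mul(Mul(256, Mul(9, I)), -8) = Mul(Mul(2304, I), -8) = Mul(-18432, I)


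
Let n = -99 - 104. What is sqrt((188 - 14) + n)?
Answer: I*sqrt(29) ≈ 5.3852*I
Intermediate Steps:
n = -203
sqrt((188 - 14) + n) = sqrt((188 - 14) - 203) = sqrt(174 - 203) = sqrt(-29) = I*sqrt(29)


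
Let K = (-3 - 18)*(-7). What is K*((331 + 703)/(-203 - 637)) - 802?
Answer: -19659/20 ≈ -982.95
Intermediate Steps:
K = 147 (K = -21*(-7) = 147)
K*((331 + 703)/(-203 - 637)) - 802 = 147*((331 + 703)/(-203 - 637)) - 802 = 147*(1034/(-840)) - 802 = 147*(1034*(-1/840)) - 802 = 147*(-517/420) - 802 = -3619/20 - 802 = -19659/20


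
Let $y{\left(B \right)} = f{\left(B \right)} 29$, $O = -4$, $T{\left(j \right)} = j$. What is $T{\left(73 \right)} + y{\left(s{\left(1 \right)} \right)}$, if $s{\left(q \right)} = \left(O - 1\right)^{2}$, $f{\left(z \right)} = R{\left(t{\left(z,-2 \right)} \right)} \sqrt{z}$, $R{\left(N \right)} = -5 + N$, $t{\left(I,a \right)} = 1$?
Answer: $-507$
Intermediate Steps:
$f{\left(z \right)} = - 4 \sqrt{z}$ ($f{\left(z \right)} = \left(-5 + 1\right) \sqrt{z} = - 4 \sqrt{z}$)
$s{\left(q \right)} = 25$ ($s{\left(q \right)} = \left(-4 - 1\right)^{2} = \left(-5\right)^{2} = 25$)
$y{\left(B \right)} = - 116 \sqrt{B}$ ($y{\left(B \right)} = - 4 \sqrt{B} 29 = - 116 \sqrt{B}$)
$T{\left(73 \right)} + y{\left(s{\left(1 \right)} \right)} = 73 - 116 \sqrt{25} = 73 - 580 = -507$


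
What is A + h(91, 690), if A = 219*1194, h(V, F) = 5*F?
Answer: 264936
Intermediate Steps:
A = 261486
A + h(91, 690) = 261486 + 5*690 = 261486 + 3450 = 264936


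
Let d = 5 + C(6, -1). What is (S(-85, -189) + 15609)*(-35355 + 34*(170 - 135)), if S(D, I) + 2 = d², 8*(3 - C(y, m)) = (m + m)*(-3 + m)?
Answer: -534887240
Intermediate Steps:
C(y, m) = 3 - m*(-3 + m)/4 (C(y, m) = 3 - (m + m)*(-3 + m)/8 = 3 - 2*m*(-3 + m)/8 = 3 - m*(-3 + m)/4)
d = 7 (d = 5 + (3 - ¼*(-1)² + (¾)*(-1)) = 5 + (3 - ¼*1 - ¾) = 5 + (3 - ¼ - ¾) = 5 + 2 = 7)
S(D, I) = 47 (S(D, I) = -2 + 7² = -2 + 49 = 47)
(S(-85, -189) + 15609)*(-35355 + 34*(170 - 135)) = (47 + 15609)*(-35355 + 34*(170 - 135)) = 15656*(-35355 + 34*35) = 15656*(-35355 + 1190) = 15656*(-34165) = -534887240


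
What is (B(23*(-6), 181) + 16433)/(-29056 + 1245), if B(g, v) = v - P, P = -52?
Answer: -16666/27811 ≈ -0.59926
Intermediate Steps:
B(g, v) = 52 + v (B(g, v) = v - 1*(-52) = v + 52 = 52 + v)
(B(23*(-6), 181) + 16433)/(-29056 + 1245) = ((52 + 181) + 16433)/(-29056 + 1245) = (233 + 16433)/(-27811) = 16666*(-1/27811) = -16666/27811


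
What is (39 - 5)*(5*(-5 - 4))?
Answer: -1530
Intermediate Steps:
(39 - 5)*(5*(-5 - 4)) = 34*(5*(-9)) = 34*(-45) = -1530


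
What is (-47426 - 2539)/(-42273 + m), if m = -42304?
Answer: 49965/84577 ≈ 0.59076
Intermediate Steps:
(-47426 - 2539)/(-42273 + m) = (-47426 - 2539)/(-42273 - 42304) = -49965/(-84577) = -49965*(-1/84577) = 49965/84577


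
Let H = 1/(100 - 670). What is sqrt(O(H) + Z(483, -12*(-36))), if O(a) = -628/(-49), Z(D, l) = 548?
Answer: 2*sqrt(6870)/7 ≈ 23.682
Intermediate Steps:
H = -1/570 (H = 1/(-570) = -1/570 ≈ -0.0017544)
O(a) = 628/49 (O(a) = -628*(-1/49) = 628/49)
sqrt(O(H) + Z(483, -12*(-36))) = sqrt(628/49 + 548) = sqrt(27480/49) = 2*sqrt(6870)/7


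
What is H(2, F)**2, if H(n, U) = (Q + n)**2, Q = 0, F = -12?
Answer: 16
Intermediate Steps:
H(n, U) = n**2 (H(n, U) = (0 + n)**2 = n**2)
H(2, F)**2 = (2**2)**2 = 4**2 = 16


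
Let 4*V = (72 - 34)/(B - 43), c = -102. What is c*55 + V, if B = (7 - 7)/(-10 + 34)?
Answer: -482479/86 ≈ -5610.2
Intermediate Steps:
B = 0 (B = 0/24 = 0*(1/24) = 0)
V = -19/86 (V = ((72 - 34)/(0 - 43))/4 = (38/(-43))/4 = (38*(-1/43))/4 = (¼)*(-38/43) = -19/86 ≈ -0.22093)
c*55 + V = -102*55 - 19/86 = -5610 - 19/86 = -482479/86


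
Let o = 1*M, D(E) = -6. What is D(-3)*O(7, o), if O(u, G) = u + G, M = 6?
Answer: -78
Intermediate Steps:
o = 6 (o = 1*6 = 6)
O(u, G) = G + u
D(-3)*O(7, o) = -6*(6 + 7) = -6*13 = -78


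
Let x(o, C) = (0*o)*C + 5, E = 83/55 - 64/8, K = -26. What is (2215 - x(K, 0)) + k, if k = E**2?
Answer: 6812699/3025 ≈ 2252.1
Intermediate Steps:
E = -357/55 (E = 83*(1/55) - 64*1/8 = 83/55 - 8 = -357/55 ≈ -6.4909)
x(o, C) = 5 (x(o, C) = 0*C + 5 = 0 + 5 = 5)
k = 127449/3025 (k = (-357/55)**2 = 127449/3025 ≈ 42.132)
(2215 - x(K, 0)) + k = (2215 - 1*5) + 127449/3025 = (2215 - 5) + 127449/3025 = 2210 + 127449/3025 = 6812699/3025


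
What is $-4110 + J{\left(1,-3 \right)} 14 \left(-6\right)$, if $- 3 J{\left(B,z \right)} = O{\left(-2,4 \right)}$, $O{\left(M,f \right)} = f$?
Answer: $-3998$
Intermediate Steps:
$J{\left(B,z \right)} = - \frac{4}{3}$ ($J{\left(B,z \right)} = \left(- \frac{1}{3}\right) 4 = - \frac{4}{3}$)
$-4110 + J{\left(1,-3 \right)} 14 \left(-6\right) = -4110 + \left(- \frac{4}{3}\right) 14 \left(-6\right) = -4110 - -112 = -4110 + 112 = -3998$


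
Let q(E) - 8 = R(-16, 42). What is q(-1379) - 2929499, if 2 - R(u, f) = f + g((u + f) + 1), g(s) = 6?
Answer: -2929537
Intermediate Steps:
R(u, f) = -4 - f (R(u, f) = 2 - (f + 6) = 2 - (6 + f) = 2 + (-6 - f) = -4 - f)
q(E) = -38 (q(E) = 8 + (-4 - 1*42) = 8 + (-4 - 42) = 8 - 46 = -38)
q(-1379) - 2929499 = -38 - 2929499 = -2929537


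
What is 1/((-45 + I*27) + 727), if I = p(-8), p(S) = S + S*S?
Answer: 1/2194 ≈ 0.00045579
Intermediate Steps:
p(S) = S + S**2
I = 56 (I = -8*(1 - 8) = -8*(-7) = 56)
1/((-45 + I*27) + 727) = 1/((-45 + 56*27) + 727) = 1/((-45 + 1512) + 727) = 1/(1467 + 727) = 1/2194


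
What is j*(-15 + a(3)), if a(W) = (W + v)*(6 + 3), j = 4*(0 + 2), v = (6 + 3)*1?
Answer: 744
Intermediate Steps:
v = 9 (v = 9*1 = 9)
j = 8 (j = 4*2 = 8)
a(W) = 81 + 9*W (a(W) = (W + 9)*(6 + 3) = (9 + W)*9 = 81 + 9*W)
j*(-15 + a(3)) = 8*(-15 + (81 + 9*3)) = 8*(-15 + (81 + 27)) = 8*(-15 + 108) = 8*93 = 744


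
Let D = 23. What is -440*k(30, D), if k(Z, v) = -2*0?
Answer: 0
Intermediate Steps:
k(Z, v) = 0
-440*k(30, D) = -440*0 = 0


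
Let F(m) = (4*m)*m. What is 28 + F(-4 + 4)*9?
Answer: 28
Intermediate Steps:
F(m) = 4*m**2
28 + F(-4 + 4)*9 = 28 + (4*(-4 + 4)**2)*9 = 28 + (4*0**2)*9 = 28 + (4*0)*9 = 28 + 0*9 = 28 + 0 = 28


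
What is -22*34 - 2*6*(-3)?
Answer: -712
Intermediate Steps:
-22*34 - 2*6*(-3) = -748 - 12*(-3) = -748 + 36 = -712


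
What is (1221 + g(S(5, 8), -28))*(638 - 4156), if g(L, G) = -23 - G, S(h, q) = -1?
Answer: -4313068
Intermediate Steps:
(1221 + g(S(5, 8), -28))*(638 - 4156) = (1221 + (-23 - 1*(-28)))*(638 - 4156) = (1221 + (-23 + 28))*(-3518) = (1221 + 5)*(-3518) = 1226*(-3518) = -4313068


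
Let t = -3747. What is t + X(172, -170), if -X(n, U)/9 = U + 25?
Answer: -2442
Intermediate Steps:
X(n, U) = -225 - 9*U (X(n, U) = -9*(U + 25) = -9*(25 + U) = -225 - 9*U)
t + X(172, -170) = -3747 + (-225 - 9*(-170)) = -3747 + (-225 + 1530) = -3747 + 1305 = -2442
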